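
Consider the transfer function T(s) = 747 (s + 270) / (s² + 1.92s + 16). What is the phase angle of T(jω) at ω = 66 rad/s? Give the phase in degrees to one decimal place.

-164.6°

∠(j66 + 270) = arctan(66/270) = 13.74°
∠[(j66)² + 1.92(j66) + 16] = ∠[-4340 + j126.72] = 178.33°
∠T(j66) = 13.74° − 178.33° = -164.59°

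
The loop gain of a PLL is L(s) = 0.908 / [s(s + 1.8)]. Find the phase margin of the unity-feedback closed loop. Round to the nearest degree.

75 deg

Gain crossover: |L(jω)| = 1 at ω ≈ 0.487 rad/s.
∠L(j0.487) = −90° − arctan(0.487/1.8) ≈ -105.14°
PM = 180° + (-105.14°) = 74.86°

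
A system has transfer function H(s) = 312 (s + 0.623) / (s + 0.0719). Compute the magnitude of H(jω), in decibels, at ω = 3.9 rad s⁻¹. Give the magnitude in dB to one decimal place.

50.0 dB

|j3.9 + 0.623| = √(3.9² + 0.623²) = 3.949
|j3.9 + 0.0719| = √(3.9² + 0.0719²) = 3.901
|H(j3.9)| = 312 × 3.949 / 3.901 = 315.9
20 log₁₀(315.9) = 49.99 dB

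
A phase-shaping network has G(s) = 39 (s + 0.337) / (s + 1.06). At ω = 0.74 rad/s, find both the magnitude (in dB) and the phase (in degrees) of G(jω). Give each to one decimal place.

|G| = 27.8 dB, ∠G = 30.6°

|j0.74 + 0.337| = √(0.74² + 0.337²) = 0.8131
|j0.74 + 1.06| = √(0.74² + 1.06²) = 1.293
|G(j0.74)| = 39 × 0.8131 / 1.293 = 24.531
20 log₁₀(24.531) = 27.79 dB
∠(j0.74 + 0.337) = arctan(0.74/0.337) = 65.52°
∠(j0.74 + 1.06) = arctan(0.74/1.06) = 34.92°
∠G(j0.74) = 65.52° − 34.92° = 30.60°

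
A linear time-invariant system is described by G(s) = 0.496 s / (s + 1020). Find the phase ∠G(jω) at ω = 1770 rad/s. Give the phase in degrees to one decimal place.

30.0 deg

∠(j1770) = 90.00°
∠(j1770 + 1020) = arctan(1770/1020) = 60.05°
∠G(j1770) = 90.00° − 60.05° = 29.95°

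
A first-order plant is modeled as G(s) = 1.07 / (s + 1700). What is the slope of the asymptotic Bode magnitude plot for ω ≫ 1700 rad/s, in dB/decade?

-20 dB/decade

With 0 zeros and 1 pole, the high-frequency asymptotic slope is 20 × (0 − 1) = -20 dB/decade.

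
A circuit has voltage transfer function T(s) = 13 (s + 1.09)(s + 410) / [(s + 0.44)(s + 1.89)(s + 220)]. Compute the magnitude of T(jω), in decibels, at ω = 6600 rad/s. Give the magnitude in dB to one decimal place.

-54.1 dB

|j6600 + 1.09| = √(6600² + 1.09²) = 6600
|j6600 + 410| = √(6600² + 410²) = 6613
|j6600 + 0.44| = √(6600² + 0.44²) = 6600
|j6600 + 1.89| = √(6600² + 1.89²) = 6600
|j6600 + 220| = √(6600² + 220²) = 6604
|T(j6600)| = 13 × 6600 × 6613 / (6600 × 6600 × 6604) = 0.0019724
20 log₁₀(0.0019724) = -54.10 dB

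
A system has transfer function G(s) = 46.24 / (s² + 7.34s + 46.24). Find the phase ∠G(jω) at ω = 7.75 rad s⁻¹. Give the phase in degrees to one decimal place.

∠[(j7.75)² + 7.34(j7.75) + 46.24] = ∠[-13.822 + j56.885] = 103.66°
∠G(j7.75) = −103.66° = -103.66°

-103.7°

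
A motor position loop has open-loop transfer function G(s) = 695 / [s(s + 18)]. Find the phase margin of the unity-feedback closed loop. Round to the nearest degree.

Gain crossover: |G(jω)| = 1 at ω ≈ 23.5 rad s⁻¹.
∠G(j23.5) = −90° − arctan(23.5/18) ≈ -142.53°
PM = 180° + (-142.53°) = 37.47°

37°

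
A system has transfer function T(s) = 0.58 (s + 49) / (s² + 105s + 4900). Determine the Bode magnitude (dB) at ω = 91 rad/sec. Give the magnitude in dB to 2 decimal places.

-44.56 dB

|j91 + 49| = √(91² + 49²) = 103.4
|(j91)² + 105(j91) + 4900| = |-3381 + j9555| = 1.014e+04
|T(j91)| = 0.58 × 103.4 / 1.014e+04 = 0.0059144
20 log₁₀(0.0059144) = -44.562 dB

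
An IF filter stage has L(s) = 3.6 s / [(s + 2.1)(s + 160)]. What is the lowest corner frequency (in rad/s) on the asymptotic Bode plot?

2.1 rad/s

Break frequencies occur at each pole and zero magnitude: 2.1 rad/s, 160 rad/s.
The lowest is 2.1 rad/s.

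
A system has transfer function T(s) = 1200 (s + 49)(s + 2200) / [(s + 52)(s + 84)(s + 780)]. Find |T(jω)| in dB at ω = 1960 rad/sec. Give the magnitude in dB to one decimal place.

-1.4 dB

|j1960 + 49| = √(1960² + 49²) = 1961
|j1960 + 2200| = √(1960² + 2200²) = 2946
|j1960 + 52| = √(1960² + 52²) = 1961
|j1960 + 84| = √(1960² + 84²) = 1962
|j1960 + 780| = √(1960² + 780²) = 2110
|T(j1960)| = 1200 × 1961 × 2946 / (1961 × 1962 × 2110) = 0.85434
20 log₁₀(0.85434) = -1.37 dB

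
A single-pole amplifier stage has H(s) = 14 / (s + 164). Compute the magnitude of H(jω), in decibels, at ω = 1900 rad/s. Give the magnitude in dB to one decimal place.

-42.7 dB

|j1900 + 164| = √(1900² + 164²) = 1907
|H(j1900)| = 14 / 1907 = 0.0073411
20 log₁₀(0.0073411) = -42.68 dB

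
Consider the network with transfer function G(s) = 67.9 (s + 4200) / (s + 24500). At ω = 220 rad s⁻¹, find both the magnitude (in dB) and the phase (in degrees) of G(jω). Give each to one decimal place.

|G| = 21.3 dB, ∠G = 2.5°

|j220 + 4200| = √(220² + 4200²) = 4206
|j220 + 24500| = √(220² + 24500²) = 2.45e+04
|G(j220)| = 67.9 × 4206 / 2.45e+04 = 11.655
20 log₁₀(11.655) = 21.33 dB
∠(j220 + 4200) = arctan(220/4200) = 3.00°
∠(j220 + 24500) = arctan(220/24500) = 0.51°
∠G(j220) = 3.00° − 0.51° = 2.48°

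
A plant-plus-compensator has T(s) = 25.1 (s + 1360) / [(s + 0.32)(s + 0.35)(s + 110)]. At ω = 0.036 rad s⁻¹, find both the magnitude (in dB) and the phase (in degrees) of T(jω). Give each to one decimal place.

|T| = 68.8 dB, ∠T = -12.3°

|j0.036 + 1360| = √(0.036² + 1360²) = 1360
|j0.036 + 0.32| = √(0.036² + 0.32²) = 0.322
|j0.036 + 0.35| = √(0.036² + 0.35²) = 0.3518
|j0.036 + 110| = √(0.036² + 110²) = 110
|T(j0.036)| = 25.1 × 1360 / (0.322 × 0.3518 × 110) = 2739
20 log₁₀(2739) = 68.75 dB
∠(j0.036 + 1360) = arctan(0.036/1360) = 0.00°
∠(j0.036 + 0.32) = arctan(0.036/0.32) = 6.42°
∠(j0.036 + 0.35) = arctan(0.036/0.35) = 5.87°
∠(j0.036 + 110) = arctan(0.036/110) = 0.02°
∠T(j0.036) = 0.00° − (6.42° + 5.87° + 0.02°) = -12.31°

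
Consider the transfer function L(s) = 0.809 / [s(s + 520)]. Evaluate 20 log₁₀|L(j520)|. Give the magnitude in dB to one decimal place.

|j520 + 520| = √(520² + 520²) = 735.4
|j520| = 520
|L(j520)| = 0.809 / (735.4 × 520) = 2.1156e-06
20 log₁₀(2.1156e-06) = -113.49 dB

-113.5 dB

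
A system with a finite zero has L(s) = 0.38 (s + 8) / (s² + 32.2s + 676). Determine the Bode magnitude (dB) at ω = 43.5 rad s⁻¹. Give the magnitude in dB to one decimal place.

-40.9 dB

|j43.5 + 8| = √(43.5² + 8²) = 44.23
|(j43.5)² + 32.2(j43.5) + 676| = |-1216.2 + j1400.7| = 1855
|L(j43.5)| = 0.38 × 44.23 / 1855 = 0.0090602
20 log₁₀(0.0090602) = -40.86 dB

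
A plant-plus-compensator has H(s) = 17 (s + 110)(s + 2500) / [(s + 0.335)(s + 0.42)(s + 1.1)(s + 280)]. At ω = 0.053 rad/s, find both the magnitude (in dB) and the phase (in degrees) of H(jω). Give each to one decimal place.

|H| = 100.5 dB, ∠H = -18.9°

|j0.053 + 110| = √(0.053² + 110²) = 110
|j0.053 + 2500| = √(0.053² + 2500²) = 2500
|j0.053 + 0.335| = √(0.053² + 0.335²) = 0.3392
|j0.053 + 0.42| = √(0.053² + 0.42²) = 0.4233
|j0.053 + 1.1| = √(0.053² + 1.1²) = 1.101
|j0.053 + 280| = √(0.053² + 280²) = 280
|H(j0.053)| = 17 × 110 × 2500 / (0.3392 × 0.4233 × 1.101 × 280) = 1.0559e+05
20 log₁₀(1.0559e+05) = 100.47 dB
∠(j0.053 + 110) = arctan(0.053/110) = 0.03°
∠(j0.053 + 2500) = arctan(0.053/2500) = 0.00°
∠(j0.053 + 0.335) = arctan(0.053/0.335) = 8.99°
∠(j0.053 + 0.42) = arctan(0.053/0.42) = 7.19°
∠(j0.053 + 1.1) = arctan(0.053/1.1) = 2.76°
∠(j0.053 + 280) = arctan(0.053/280) = 0.01°
∠H(j0.053) = 0.03° + 0.00° − (8.99° + 7.19° + 2.76° + 0.01°) = -18.92°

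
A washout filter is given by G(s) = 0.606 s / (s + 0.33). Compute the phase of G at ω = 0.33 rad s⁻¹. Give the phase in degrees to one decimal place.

45.0°

∠(j0.33) = 90.00°
∠(j0.33 + 0.33) = arctan(0.33/0.33) = 45.00°
∠G(j0.33) = 90.00° − 45.00° = 45.00°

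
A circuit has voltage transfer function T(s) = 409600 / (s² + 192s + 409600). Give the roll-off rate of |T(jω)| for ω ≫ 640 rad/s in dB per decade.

With 0 zeros and 2 poles, the high-frequency asymptotic slope is 20 × (0 − 2) = -40 dB/decade.

-40 dB/decade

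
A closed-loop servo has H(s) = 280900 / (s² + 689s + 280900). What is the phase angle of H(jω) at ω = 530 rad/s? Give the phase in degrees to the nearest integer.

∠[(j530)² + 689(j530) + 280900] = ∠[0 + j3.6517e+05] = 90.00°
∠H(j530) = −90.00° = -90.00°

-90 deg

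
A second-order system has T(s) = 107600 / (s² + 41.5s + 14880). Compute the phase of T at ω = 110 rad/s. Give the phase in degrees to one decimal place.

-58.7°

∠[(j110)² + 41.5(j110) + 14880] = ∠[2780 + j4565] = 58.66°
∠T(j110) = −58.66° = -58.66°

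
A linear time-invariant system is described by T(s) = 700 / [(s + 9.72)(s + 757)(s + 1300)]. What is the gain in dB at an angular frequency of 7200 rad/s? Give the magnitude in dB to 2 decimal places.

-174.73 dB

|j7200 + 9.72| = √(7200² + 9.72²) = 7200
|j7200 + 757| = √(7200² + 757²) = 7240
|j7200 + 1300| = √(7200² + 1300²) = 7316
|T(j7200)| = 700 / (7200 × 7240 × 7316) = 1.8355e-09
20 log₁₀(1.8355e-09) = -174.725 dB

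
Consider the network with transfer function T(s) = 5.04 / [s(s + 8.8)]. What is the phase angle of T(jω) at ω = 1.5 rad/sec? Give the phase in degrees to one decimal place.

∠(j1.5 + 8.8) = arctan(1.5/8.8) = 9.67°
∠(j1.5) = 90.00°
∠T(j1.5) = − (9.67° + 90.00°) = -99.67°

-99.7 deg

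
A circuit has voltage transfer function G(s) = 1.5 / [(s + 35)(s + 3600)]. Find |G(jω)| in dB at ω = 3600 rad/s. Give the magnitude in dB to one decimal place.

|j3600 + 35| = √(3600² + 35²) = 3600
|j3600 + 3600| = √(3600² + 3600²) = 5091
|G(j3600)| = 1.5 / (3600 × 5091) = 8.1837e-08
20 log₁₀(8.1837e-08) = -141.74 dB

-141.7 dB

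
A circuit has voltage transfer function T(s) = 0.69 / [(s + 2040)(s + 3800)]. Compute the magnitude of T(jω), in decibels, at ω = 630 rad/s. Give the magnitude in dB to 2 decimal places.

|j630 + 2040| = √(630² + 2040²) = 2135
|j630 + 3800| = √(630² + 3800²) = 3852
|T(j630)| = 0.69 / (2135 × 3852) = 8.3901e-08
20 log₁₀(8.3901e-08) = -141.525 dB

-141.52 dB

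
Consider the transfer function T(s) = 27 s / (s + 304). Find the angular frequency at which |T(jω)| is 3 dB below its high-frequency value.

For a single-pole high-pass, the −3 dB point is at the pole: ω = 304 rad/sec.

304 rad/sec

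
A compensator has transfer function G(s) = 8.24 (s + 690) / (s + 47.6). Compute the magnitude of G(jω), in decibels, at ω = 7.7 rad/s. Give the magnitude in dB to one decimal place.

|j7.7 + 690| = √(7.7² + 690²) = 690
|j7.7 + 47.6| = √(7.7² + 47.6²) = 48.22
|G(j7.7)| = 8.24 × 690 / 48.22 = 117.92
20 log₁₀(117.92) = 41.43 dB

41.4 dB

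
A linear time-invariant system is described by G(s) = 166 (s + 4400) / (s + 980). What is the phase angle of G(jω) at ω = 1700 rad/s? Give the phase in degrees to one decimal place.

-38.9°

∠(j1700 + 4400) = arctan(1700/4400) = 21.12°
∠(j1700 + 980) = arctan(1700/980) = 60.04°
∠G(j1700) = 21.12° − 60.04° = -38.91°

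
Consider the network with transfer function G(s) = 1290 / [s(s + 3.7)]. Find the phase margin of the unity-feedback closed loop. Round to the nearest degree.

6°

Gain crossover: |G(jω)| = 1 at ω ≈ 35.8 rad/s.
∠G(j35.8) = −90° − arctan(35.8/3.7) ≈ -174.10°
PM = 180° + (-174.10°) = 5.90°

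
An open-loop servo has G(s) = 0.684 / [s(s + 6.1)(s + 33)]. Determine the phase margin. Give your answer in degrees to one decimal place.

90.0°

Gain crossover: |G(jω)| = 1 at ω ≈ 0.0034 rad/sec.
∠G(j0.0034) = −90° − arctan(0.0034/6.1) − arctan(0.0034/33) ≈ -90.04°
PM = 180° + (-90.04°) = 89.96°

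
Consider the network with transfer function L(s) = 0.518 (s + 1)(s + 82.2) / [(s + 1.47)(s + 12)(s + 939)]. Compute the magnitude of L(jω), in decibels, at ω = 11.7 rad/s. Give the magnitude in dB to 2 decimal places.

|j11.7 + 1| = √(11.7² + 1²) = 11.74
|j11.7 + 82.2| = √(11.7² + 82.2²) = 83.03
|j11.7 + 1.47| = √(11.7² + 1.47²) = 11.79
|j11.7 + 12| = √(11.7² + 12²) = 16.76
|j11.7 + 939| = √(11.7² + 939²) = 939.1
|L(j11.7)| = 0.518 × 11.74 × 83.03 / (11.79 × 16.76 × 939.1) = 0.0027213
20 log₁₀(0.0027213) = -51.305 dB

-51.30 dB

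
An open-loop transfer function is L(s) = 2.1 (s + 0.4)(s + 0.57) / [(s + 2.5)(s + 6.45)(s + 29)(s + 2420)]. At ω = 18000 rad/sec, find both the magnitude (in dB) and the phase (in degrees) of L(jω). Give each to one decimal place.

|j18000 + 0.4| = √(18000² + 0.4²) = 1.8e+04
|j18000 + 0.57| = √(18000² + 0.57²) = 1.8e+04
|j18000 + 2.5| = √(18000² + 2.5²) = 1.8e+04
|j18000 + 6.45| = √(18000² + 6.45²) = 1.8e+04
|j18000 + 29| = √(18000² + 29²) = 1.8e+04
|j18000 + 2420| = √(18000² + 2420²) = 1.816e+04
|L(j18000)| = 2.1 × 1.8e+04 × 1.8e+04 / (1.8e+04 × 1.8e+04 × 1.8e+04 × 1.816e+04) = 6.4237e-09
20 log₁₀(6.4237e-09) = -163.84 dB
∠(j18000 + 0.4) = arctan(18000/0.4) = 90.00°
∠(j18000 + 0.57) = arctan(18000/0.57) = 90.00°
∠(j18000 + 2.5) = arctan(18000/2.5) = 89.99°
∠(j18000 + 6.45) = arctan(18000/6.45) = 89.98°
∠(j18000 + 29) = arctan(18000/29) = 89.91°
∠(j18000 + 2420) = arctan(18000/2420) = 82.34°
∠L(j18000) = 90.00° + 90.00° − (89.99° + 89.98° + 89.91° + 82.34°) = -172.23°

|L| = -163.8 dB, ∠L = -172.2°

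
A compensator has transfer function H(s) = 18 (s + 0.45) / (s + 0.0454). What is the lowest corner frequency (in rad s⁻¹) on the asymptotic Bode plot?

0.0454 rad s⁻¹

Break frequencies occur at each pole and zero magnitude: 0.0454 rad s⁻¹, 0.45 rad s⁻¹.
The lowest is 0.0454 rad s⁻¹.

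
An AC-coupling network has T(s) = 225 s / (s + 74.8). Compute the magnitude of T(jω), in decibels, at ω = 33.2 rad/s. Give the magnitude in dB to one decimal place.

|j33.2| = 33.2
|j33.2 + 74.8| = √(33.2² + 74.8²) = 81.84
|T(j33.2)| = 225 × 33.2 / 81.84 = 91.279
20 log₁₀(91.279) = 39.21 dB

39.2 dB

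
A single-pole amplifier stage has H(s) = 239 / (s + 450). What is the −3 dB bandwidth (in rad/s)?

450 rad/s

For a single-pole low-pass, the −3 dB point is at the pole: ω = 450 rad/s.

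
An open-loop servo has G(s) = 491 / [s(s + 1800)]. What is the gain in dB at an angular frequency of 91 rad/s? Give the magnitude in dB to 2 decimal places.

-50.48 dB

|j91 + 1800| = √(91² + 1800²) = 1802
|j91| = 91
|G(j91)| = 491 / (1802 × 91) = 0.0029937
20 log₁₀(0.0029937) = -50.476 dB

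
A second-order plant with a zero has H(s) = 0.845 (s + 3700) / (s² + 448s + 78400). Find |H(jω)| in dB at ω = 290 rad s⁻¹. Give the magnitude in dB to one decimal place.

-32.4 dB

|j290 + 3700| = √(290² + 3700²) = 3711
|(j290)² + 448(j290) + 78400| = |-5700 + j1.2992e+05| = 1.3e+05
|H(j290)| = 0.845 × 3711 / 1.3e+05 = 0.024115
20 log₁₀(0.024115) = -32.35 dB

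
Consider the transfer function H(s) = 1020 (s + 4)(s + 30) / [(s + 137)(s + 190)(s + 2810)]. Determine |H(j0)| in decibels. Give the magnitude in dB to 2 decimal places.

H(0) = 1020 × 4 × 30 / (137 × 190 × 2810) = 0.0016734
20 log₁₀(0.0016734) = -55.528 dB

-55.53 dB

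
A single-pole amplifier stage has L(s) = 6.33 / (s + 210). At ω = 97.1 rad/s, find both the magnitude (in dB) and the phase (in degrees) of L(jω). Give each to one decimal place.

|L| = -31.3 dB, ∠L = -24.8°

|j97.1 + 210| = √(97.1² + 210²) = 231.4
|L(j97.1)| = 6.33 / 231.4 = 0.02736
20 log₁₀(0.02736) = -31.26 dB
∠(j97.1 + 210) = arctan(97.1/210) = 24.81°
∠L(j97.1) = −24.81° = -24.81°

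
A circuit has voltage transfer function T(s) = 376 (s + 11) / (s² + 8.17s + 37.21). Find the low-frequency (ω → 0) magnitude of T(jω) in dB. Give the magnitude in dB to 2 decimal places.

T(0) = 376 × 11 / 37.21 = 111.15
20 log₁₀(111.15) = 40.918 dB

40.92 dB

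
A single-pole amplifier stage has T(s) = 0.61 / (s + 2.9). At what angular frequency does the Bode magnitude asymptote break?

2.9 rad/sec

The single real pole at s = −2.9 gives a corner at ω = 2.9 rad/sec.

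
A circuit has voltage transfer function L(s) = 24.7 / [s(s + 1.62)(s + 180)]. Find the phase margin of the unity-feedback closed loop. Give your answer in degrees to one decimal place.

87.0°

Gain crossover: |L(jω)| = 1 at ω ≈ 0.0846 rad s⁻¹.
∠L(j0.0846) = −90° − arctan(0.0846/1.62) − arctan(0.0846/180) ≈ -93.02°
PM = 180° + (-93.02°) = 86.98°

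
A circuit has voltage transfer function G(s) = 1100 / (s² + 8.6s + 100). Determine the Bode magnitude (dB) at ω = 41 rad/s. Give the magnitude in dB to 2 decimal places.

|(j41)² + 8.6(j41) + 100| = |-1581 + j352.6| = 1620
|G(j41)| = 1100 / 1620 = 0.67908
20 log₁₀(0.67908) = -3.362 dB

-3.36 dB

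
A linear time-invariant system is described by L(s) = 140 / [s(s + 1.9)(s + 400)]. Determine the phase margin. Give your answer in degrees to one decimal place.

84.5°

Gain crossover: |L(jω)| = 1 at ω ≈ 0.183 rad/sec.
∠L(j0.183) = −90° − arctan(0.183/1.9) − arctan(0.183/400) ≈ -95.54°
PM = 180° + (-95.54°) = 84.46°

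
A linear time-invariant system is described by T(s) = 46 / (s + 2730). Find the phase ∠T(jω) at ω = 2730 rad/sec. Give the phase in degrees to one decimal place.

∠(j2730 + 2730) = arctan(2730/2730) = 45.00°
∠T(j2730) = −45.00° = -45.00°

-45.0°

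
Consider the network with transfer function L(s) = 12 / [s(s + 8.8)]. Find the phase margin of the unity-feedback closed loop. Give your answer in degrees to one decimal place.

Gain crossover: |L(jω)| = 1 at ω ≈ 1.35 rad s⁻¹.
∠L(j1.35) = −90° − arctan(1.35/8.8) ≈ -98.71°
PM = 180° + (-98.71°) = 81.29°

81.3°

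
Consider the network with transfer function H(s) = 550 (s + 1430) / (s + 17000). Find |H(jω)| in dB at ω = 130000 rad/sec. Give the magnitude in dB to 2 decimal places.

|j130000 + 1430| = √(130000² + 1430²) = 1.3e+05
|j130000 + 17000| = √(130000² + 17000²) = 1.311e+05
|H(j130000)| = 550 × 1.3e+05 / 1.311e+05 = 545.39
20 log₁₀(545.39) = 54.734 dB

54.73 dB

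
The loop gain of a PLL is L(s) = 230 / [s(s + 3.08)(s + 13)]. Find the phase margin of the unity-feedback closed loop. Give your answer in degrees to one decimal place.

Gain crossover: |L(jω)| = 1 at ω ≈ 3.6 rad/s.
∠L(j3.6) = −90° − arctan(3.6/3.08) − arctan(3.6/13) ≈ -154.92°
PM = 180° + (-154.92°) = 25.08°

25.1 deg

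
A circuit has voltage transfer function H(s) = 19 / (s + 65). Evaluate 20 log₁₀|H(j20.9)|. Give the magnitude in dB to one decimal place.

-11.1 dB

|j20.9 + 65| = √(20.9² + 65²) = 68.28
|H(j20.9)| = 19 / 68.28 = 0.27828
20 log₁₀(0.27828) = -11.11 dB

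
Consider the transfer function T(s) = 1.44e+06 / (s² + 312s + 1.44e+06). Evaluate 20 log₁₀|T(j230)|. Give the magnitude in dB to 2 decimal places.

0.31 dB

|(j230)² + 312(j230) + 1.44e+06| = |1.3871e+06 + j71760| = 1.389e+06
|T(j230)| = 1.44e+06 / 1.389e+06 = 1.0368
20 log₁₀(1.0368) = 0.313 dB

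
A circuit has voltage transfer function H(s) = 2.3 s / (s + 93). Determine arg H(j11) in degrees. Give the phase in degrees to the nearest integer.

∠(j11) = 90.00°
∠(j11 + 93) = arctan(11/93) = 6.75°
∠H(j11) = 90.00° − 6.75° = 83.25°

83°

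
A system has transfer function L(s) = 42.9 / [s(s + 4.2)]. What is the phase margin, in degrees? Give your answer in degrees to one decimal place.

35.4°

Gain crossover: |L(jω)| = 1 at ω ≈ 5.91 rad/sec.
∠L(j5.91) = −90° − arctan(5.91/4.2) ≈ -144.62°
PM = 180° + (-144.62°) = 35.38°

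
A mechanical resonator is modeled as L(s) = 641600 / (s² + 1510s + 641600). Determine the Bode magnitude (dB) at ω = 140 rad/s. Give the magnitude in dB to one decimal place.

-0.2 dB

|(j140)² + 1510(j140) + 641600| = |6.22e+05 + j2.114e+05| = 6.569e+05
|L(j140)| = 641600 / 6.569e+05 = 0.97665
20 log₁₀(0.97665) = -0.21 dB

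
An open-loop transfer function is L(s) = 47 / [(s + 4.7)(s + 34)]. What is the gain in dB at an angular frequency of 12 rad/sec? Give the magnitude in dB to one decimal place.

|j12 + 4.7| = √(12² + 4.7²) = 12.89
|j12 + 34| = √(12² + 34²) = 36.06
|L(j12)| = 47 / (12.89 × 36.06) = 0.10115
20 log₁₀(0.10115) = -19.90 dB

-19.9 dB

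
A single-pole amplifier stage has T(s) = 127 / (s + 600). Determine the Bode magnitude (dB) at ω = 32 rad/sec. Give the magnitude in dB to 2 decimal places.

|j32 + 600| = √(32² + 600²) = 600.9
|T(j32)| = 127 / 600.9 = 0.21137
20 log₁₀(0.21137) = -13.499 dB

-13.50 dB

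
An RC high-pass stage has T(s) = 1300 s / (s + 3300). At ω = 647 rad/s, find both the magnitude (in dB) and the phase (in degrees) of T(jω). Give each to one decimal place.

|T| = 48.0 dB, ∠T = 78.9°

|j647| = 647
|j647 + 3300| = √(647² + 3300²) = 3363
|T(j647)| = 1300 × 647 / 3363 = 250.12
20 log₁₀(250.12) = 47.96 dB
∠(j647) = 90.00°
∠(j647 + 3300) = arctan(647/3300) = 11.09°
∠T(j647) = 90.00° − 11.09° = 78.91°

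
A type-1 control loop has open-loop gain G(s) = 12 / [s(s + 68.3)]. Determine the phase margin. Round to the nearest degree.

Gain crossover: |G(jω)| = 1 at ω ≈ 0.176 rad/sec.
∠G(j0.176) = −90° − arctan(0.176/68.3) ≈ -90.15°
PM = 180° + (-90.15°) = 89.85°

90°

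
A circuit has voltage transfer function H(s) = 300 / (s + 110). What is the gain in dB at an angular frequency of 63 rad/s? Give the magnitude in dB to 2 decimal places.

|j63 + 110| = √(63² + 110²) = 126.8
|H(j63)| = 300 / 126.8 = 2.3666
20 log₁₀(2.3666) = 7.483 dB

7.48 dB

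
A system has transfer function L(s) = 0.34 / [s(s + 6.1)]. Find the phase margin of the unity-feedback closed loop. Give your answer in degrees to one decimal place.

89.5°

Gain crossover: |L(jω)| = 1 at ω ≈ 0.0557 rad s⁻¹.
∠L(j0.0557) = −90° − arctan(0.0557/6.1) ≈ -90.52°
PM = 180° + (-90.52°) = 89.48°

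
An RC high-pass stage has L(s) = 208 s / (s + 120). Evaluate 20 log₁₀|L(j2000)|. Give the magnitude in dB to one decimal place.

|j2000| = 2000
|j2000 + 120| = √(2000² + 120²) = 2004
|L(j2000)| = 208 × 2000 / 2004 = 207.63
20 log₁₀(207.63) = 46.35 dB

46.3 dB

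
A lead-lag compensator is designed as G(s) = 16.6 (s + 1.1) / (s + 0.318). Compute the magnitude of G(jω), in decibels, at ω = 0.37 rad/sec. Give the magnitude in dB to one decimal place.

31.9 dB

|j0.37 + 1.1| = √(0.37² + 1.1²) = 1.161
|j0.37 + 0.318| = √(0.37² + 0.318²) = 0.4879
|G(j0.37)| = 16.6 × 1.161 / 0.4879 = 39.488
20 log₁₀(39.488) = 31.93 dB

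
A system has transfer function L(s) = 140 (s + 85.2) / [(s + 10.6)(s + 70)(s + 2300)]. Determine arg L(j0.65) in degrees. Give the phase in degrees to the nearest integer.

∠(j0.65 + 85.2) = arctan(0.65/85.2) = 0.44°
∠(j0.65 + 10.6) = arctan(0.65/10.6) = 3.51°
∠(j0.65 + 70) = arctan(0.65/70) = 0.53°
∠(j0.65 + 2300) = arctan(0.65/2300) = 0.02°
∠L(j0.65) = 0.44° − (3.51° + 0.53° + 0.02°) = -3.62°

-4 deg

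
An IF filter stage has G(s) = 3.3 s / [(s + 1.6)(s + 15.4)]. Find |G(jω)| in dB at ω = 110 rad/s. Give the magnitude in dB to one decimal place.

-30.5 dB

|j110| = 110
|j110 + 1.6| = √(110² + 1.6²) = 110
|j110 + 15.4| = √(110² + 15.4²) = 111.1
|G(j110)| = 3.3 × 110 / (110 × 111.1) = 0.029707
20 log₁₀(0.029707) = -30.54 dB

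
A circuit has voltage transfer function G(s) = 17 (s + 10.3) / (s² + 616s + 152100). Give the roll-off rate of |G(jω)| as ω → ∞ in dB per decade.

-20 dB/decade

With 1 zero and 2 poles, the high-frequency asymptotic slope is 20 × (1 − 2) = -20 dB/decade.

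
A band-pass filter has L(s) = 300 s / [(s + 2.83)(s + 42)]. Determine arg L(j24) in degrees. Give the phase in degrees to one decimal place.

∠(j24) = 90.00°
∠(j24 + 2.83) = arctan(24/2.83) = 83.27°
∠(j24 + 42) = arctan(24/42) = 29.74°
∠L(j24) = 90.00° − (83.27° + 29.74°) = -23.02°

-23.0 deg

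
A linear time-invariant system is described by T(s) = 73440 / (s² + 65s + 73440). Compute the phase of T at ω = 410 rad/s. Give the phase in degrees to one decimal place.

∠[(j410)² + 65(j410) + 73440] = ∠[-94660 + j26650] = 164.28°
∠T(j410) = −164.28° = -164.28°

-164.3°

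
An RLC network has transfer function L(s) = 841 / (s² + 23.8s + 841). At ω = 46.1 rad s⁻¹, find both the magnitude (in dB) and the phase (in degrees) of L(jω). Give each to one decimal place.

|L| = -6.1 dB, ∠L = -139.5°

|(j46.1)² + 23.8(j46.1) + 841| = |-1284.2 + j1097.2| = 1689
|L(j46.1)| = 841 / 1689 = 0.4979
20 log₁₀(0.4979) = -6.06 dB
∠[(j46.1)² + 23.8(j46.1) + 841] = ∠[-1284.2 + j1097.2] = 139.49°
∠L(j46.1) = −139.49° = -139.49°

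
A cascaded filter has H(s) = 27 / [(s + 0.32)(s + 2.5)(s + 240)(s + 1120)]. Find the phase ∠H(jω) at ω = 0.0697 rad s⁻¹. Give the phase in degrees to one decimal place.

-13.9 deg

∠(j0.0697 + 0.32) = arctan(0.0697/0.32) = 12.29°
∠(j0.0697 + 2.5) = arctan(0.0697/2.5) = 1.60°
∠(j0.0697 + 240) = arctan(0.0697/240) = 0.02°
∠(j0.0697 + 1120) = arctan(0.0697/1120) = 0.00°
∠H(j0.0697) = − (12.29° + 1.60° + 0.02° + 0.00°) = -13.91°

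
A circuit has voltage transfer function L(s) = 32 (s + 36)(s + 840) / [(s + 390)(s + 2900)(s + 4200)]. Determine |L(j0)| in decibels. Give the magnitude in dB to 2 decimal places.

L(0) = 32 × 36 × 840 / (390 × 2900 × 4200) = 0.00020371
20 log₁₀(0.00020371) = -73.820 dB

-73.82 dB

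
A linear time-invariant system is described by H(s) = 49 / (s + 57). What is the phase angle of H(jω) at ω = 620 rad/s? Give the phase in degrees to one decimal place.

∠(j620 + 57) = arctan(620/57) = 84.75°
∠H(j620) = −84.75° = -84.75°

-84.7°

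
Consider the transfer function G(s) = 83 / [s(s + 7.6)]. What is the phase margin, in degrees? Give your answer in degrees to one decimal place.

44.7°

Gain crossover: |G(jω)| = 1 at ω ≈ 7.68 rad/s.
∠G(j7.68) = −90° − arctan(7.68/7.6) ≈ -135.30°
PM = 180° + (-135.30°) = 44.70°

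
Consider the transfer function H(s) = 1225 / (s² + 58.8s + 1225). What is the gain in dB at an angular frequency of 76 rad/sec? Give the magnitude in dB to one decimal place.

-14.3 dB

|(j76)² + 58.8(j76) + 1225| = |-4551 + j4468.8| = 6378
|H(j76)| = 1225 / 6378 = 0.19206
20 log₁₀(0.19206) = -14.33 dB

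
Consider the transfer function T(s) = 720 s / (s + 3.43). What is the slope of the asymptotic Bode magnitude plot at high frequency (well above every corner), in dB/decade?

0 dB/decade

With 1 zero and 1 pole, the high-frequency asymptotic slope is 20 × (1 − 1) = 0 dB/decade.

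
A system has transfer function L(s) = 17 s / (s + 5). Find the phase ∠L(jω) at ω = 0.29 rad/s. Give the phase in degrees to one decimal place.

∠(j0.29) = 90.00°
∠(j0.29 + 5) = arctan(0.29/5) = 3.32°
∠L(j0.29) = 90.00° − 3.32° = 86.68°

86.7 deg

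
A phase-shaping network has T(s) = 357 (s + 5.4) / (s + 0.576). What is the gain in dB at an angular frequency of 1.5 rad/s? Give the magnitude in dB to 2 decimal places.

|j1.5 + 5.4| = √(1.5² + 5.4²) = 5.604
|j1.5 + 0.576| = √(1.5² + 0.576²) = 1.607
|T(j1.5)| = 357 × 5.604 / 1.607 = 1245.2
20 log₁₀(1245.2) = 61.905 dB

61.90 dB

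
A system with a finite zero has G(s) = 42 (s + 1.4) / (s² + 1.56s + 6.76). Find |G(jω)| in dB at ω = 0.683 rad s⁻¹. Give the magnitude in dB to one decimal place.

20.2 dB

|j0.683 + 1.4| = √(0.683² + 1.4²) = 1.558
|(j0.683)² + 1.56(j0.683) + 6.76| = |6.2935 + j1.0655| = 6.383
|G(j0.683)| = 42 × 1.558 / 6.383 = 10.25
20 log₁₀(10.25) = 20.21 dB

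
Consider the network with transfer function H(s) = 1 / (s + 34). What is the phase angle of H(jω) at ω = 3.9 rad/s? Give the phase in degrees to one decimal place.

-6.5°

∠(j3.9 + 34) = arctan(3.9/34) = 6.54°
∠H(j3.9) = −6.54° = -6.54°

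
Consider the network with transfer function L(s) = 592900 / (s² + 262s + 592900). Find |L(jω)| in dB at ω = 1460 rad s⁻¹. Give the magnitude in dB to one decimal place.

-8.5 dB

|(j1460)² + 262(j1460) + 592900| = |-1.5387e+06 + j3.8252e+05| = 1.586e+06
|L(j1460)| = 592900 / 1.586e+06 = 0.37394
20 log₁₀(0.37394) = -8.54 dB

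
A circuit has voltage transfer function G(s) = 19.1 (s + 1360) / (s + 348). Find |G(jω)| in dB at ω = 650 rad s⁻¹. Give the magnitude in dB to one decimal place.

|j650 + 1360| = √(650² + 1360²) = 1507
|j650 + 348| = √(650² + 348²) = 737.3
|G(j650)| = 19.1 × 1507 / 737.3 = 39.049
20 log₁₀(39.049) = 31.83 dB

31.8 dB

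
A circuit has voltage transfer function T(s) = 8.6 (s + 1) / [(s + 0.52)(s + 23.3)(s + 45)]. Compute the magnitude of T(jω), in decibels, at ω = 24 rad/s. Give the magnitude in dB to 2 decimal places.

-45.94 dB

|j24 + 1| = √(24² + 1²) = 24.02
|j24 + 0.52| = √(24² + 0.52²) = 24.01
|j24 + 23.3| = √(24² + 23.3²) = 33.45
|j24 + 45| = √(24² + 45²) = 51
|T(j24)| = 8.6 × 24.02 / (24.01 × 33.45 × 51) = 0.0050444
20 log₁₀(0.0050444) = -45.944 dB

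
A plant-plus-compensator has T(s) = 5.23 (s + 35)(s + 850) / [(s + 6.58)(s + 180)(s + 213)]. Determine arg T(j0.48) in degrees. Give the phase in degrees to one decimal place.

∠(j0.48 + 35) = arctan(0.48/35) = 0.79°
∠(j0.48 + 850) = arctan(0.48/850) = 0.03°
∠(j0.48 + 6.58) = arctan(0.48/6.58) = 4.17°
∠(j0.48 + 180) = arctan(0.48/180) = 0.15°
∠(j0.48 + 213) = arctan(0.48/213) = 0.13°
∠T(j0.48) = 0.79° + 0.03° − (4.17° + 0.15° + 0.13°) = -3.64°

-3.6°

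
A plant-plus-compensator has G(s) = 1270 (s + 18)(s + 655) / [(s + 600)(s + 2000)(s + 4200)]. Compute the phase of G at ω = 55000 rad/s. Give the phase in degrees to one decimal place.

-83.6°

∠(j55000 + 18) = arctan(55000/18) = 89.98°
∠(j55000 + 655) = arctan(55000/655) = 89.32°
∠(j55000 + 600) = arctan(55000/600) = 89.37°
∠(j55000 + 2000) = arctan(55000/2000) = 87.92°
∠(j55000 + 4200) = arctan(55000/4200) = 85.63°
∠G(j55000) = 89.98° + 89.32° − (89.37° + 87.92° + 85.63°) = -83.63°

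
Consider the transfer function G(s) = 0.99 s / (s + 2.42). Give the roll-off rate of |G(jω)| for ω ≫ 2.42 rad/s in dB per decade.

With 1 zero and 1 pole, the high-frequency asymptotic slope is 20 × (1 − 1) = 0 dB/decade.

0 dB/decade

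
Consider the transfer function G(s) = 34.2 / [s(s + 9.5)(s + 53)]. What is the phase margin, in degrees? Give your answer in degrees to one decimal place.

Gain crossover: |G(jω)| = 1 at ω ≈ 0.0679 rad/s.
∠G(j0.0679) = −90° − arctan(0.0679/9.5) − arctan(0.0679/53) ≈ -90.48°
PM = 180° + (-90.48°) = 89.52°

89.5°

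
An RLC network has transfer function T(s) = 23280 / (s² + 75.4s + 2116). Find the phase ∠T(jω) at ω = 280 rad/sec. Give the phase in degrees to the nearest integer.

∠[(j280)² + 75.4(j280) + 2116] = ∠[-76284 + j21112] = 164.53°
∠T(j280) = −164.53° = -164.53°

-165°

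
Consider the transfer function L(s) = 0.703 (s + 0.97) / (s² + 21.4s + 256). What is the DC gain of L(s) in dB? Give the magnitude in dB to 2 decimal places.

L(0) = 0.703 × 0.97 / 256 = 0.0026637
20 log₁₀(0.0026637) = -51.490 dB

-51.49 dB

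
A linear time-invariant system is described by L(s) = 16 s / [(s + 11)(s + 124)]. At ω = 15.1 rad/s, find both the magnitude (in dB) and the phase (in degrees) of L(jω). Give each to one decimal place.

|L| = -19.7 dB, ∠L = 29.1°

|j15.1| = 15.1
|j15.1 + 11| = √(15.1² + 11²) = 18.68
|j15.1 + 124| = √(15.1² + 124²) = 124.9
|L(j15.1)| = 16 × 15.1 / (18.68 × 124.9) = 0.10353
20 log₁₀(0.10353) = -19.70 dB
∠(j15.1) = 90.00°
∠(j15.1 + 11) = arctan(15.1/11) = 53.93°
∠(j15.1 + 124) = arctan(15.1/124) = 6.94°
∠L(j15.1) = 90.00° − (53.93° + 6.94°) = 29.13°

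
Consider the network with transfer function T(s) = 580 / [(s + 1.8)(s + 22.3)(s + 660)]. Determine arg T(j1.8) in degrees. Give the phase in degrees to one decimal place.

-49.8°

∠(j1.8 + 1.8) = arctan(1.8/1.8) = 45.00°
∠(j1.8 + 22.3) = arctan(1.8/22.3) = 4.61°
∠(j1.8 + 660) = arctan(1.8/660) = 0.16°
∠T(j1.8) = − (45.00° + 4.61° + 0.16°) = -49.77°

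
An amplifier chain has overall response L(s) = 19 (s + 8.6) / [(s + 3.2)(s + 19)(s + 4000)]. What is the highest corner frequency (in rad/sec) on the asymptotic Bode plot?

Break frequencies occur at each pole and zero magnitude: 3.2 rad/sec, 8.6 rad/sec, 19 rad/sec, 4000 rad/sec.
The highest is 4000 rad/sec.

4000 rad/sec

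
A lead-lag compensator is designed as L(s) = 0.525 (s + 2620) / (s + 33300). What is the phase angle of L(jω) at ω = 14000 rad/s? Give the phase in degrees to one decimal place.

56.6°

∠(j14000 + 2620) = arctan(14000/2620) = 79.40°
∠(j14000 + 33300) = arctan(14000/33300) = 22.80°
∠L(j14000) = 79.40° − 22.80° = 56.60°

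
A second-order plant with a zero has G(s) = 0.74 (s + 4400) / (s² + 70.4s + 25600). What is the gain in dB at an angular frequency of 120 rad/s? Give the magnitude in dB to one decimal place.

-12.7 dB

|j120 + 4400| = √(120² + 4400²) = 4402
|(j120)² + 70.4(j120) + 25600| = |11200 + j8448| = 1.403e+04
|G(j120)| = 0.74 × 4402 / 1.403e+04 = 0.23218
20 log₁₀(0.23218) = -12.68 dB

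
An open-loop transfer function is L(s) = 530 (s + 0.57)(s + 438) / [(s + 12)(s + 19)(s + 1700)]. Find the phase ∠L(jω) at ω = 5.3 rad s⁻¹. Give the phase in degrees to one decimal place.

∠(j5.3 + 0.57) = arctan(5.3/0.57) = 83.86°
∠(j5.3 + 438) = arctan(5.3/438) = 0.69°
∠(j5.3 + 12) = arctan(5.3/12) = 23.83°
∠(j5.3 + 19) = arctan(5.3/19) = 15.59°
∠(j5.3 + 1700) = arctan(5.3/1700) = 0.18°
∠L(j5.3) = 83.86° + 0.69° − (23.83° + 15.59° + 0.18°) = 44.96°

45.0°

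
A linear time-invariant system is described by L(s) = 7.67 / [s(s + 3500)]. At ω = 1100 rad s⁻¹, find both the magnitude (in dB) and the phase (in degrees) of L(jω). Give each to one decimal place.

|j1100 + 3500| = √(1100² + 3500²) = 3669
|j1100| = 1100
|L(j1100)| = 7.67 / (3669 × 1100) = 1.9006e-06
20 log₁₀(1.9006e-06) = -114.42 dB
∠(j1100 + 3500) = arctan(1100/3500) = 17.45°
∠(j1100) = 90.00°
∠L(j1100) = − (17.45° + 90.00°) = -107.45°

|L| = -114.4 dB, ∠L = -107.4°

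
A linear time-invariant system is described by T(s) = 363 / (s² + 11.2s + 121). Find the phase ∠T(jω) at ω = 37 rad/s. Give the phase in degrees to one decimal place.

-161.6°

∠[(j37)² + 11.2(j37) + 121] = ∠[-1248 + j414.4] = 161.63°
∠T(j37) = −161.63° = -161.63°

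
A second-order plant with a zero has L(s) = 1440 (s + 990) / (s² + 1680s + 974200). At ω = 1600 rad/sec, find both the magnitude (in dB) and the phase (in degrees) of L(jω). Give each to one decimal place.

|j1600 + 990| = √(1600² + 990²) = 1882
|(j1600)² + 1680(j1600) + 974200| = |-1.5858e+06 + j2.688e+06| = 3.121e+06
|L(j1600)| = 1440 × 1882 / 3.121e+06 = 0.86814
20 log₁₀(0.86814) = -1.23 dB
∠(j1600 + 990) = arctan(1600/990) = 58.25°
∠[(j1600)² + 1680(j1600) + 974200] = ∠[-1.5858e+06 + j2.688e+06] = 120.54°
∠L(j1600) = 58.25° − 120.54° = -62.29°

|L| = -1.2 dB, ∠L = -62.3°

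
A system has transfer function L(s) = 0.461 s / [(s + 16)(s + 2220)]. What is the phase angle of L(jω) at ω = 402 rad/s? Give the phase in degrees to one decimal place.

-8.0°

∠(j402) = 90.00°
∠(j402 + 16) = arctan(402/16) = 87.72°
∠(j402 + 2220) = arctan(402/2220) = 10.26°
∠L(j402) = 90.00° − (87.72° + 10.26°) = -7.98°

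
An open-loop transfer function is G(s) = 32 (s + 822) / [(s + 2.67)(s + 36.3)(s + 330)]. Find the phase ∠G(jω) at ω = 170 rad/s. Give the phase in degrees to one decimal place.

∠(j170 + 822) = arctan(170/822) = 11.68°
∠(j170 + 2.67) = arctan(170/2.67) = 89.10°
∠(j170 + 36.3) = arctan(170/36.3) = 77.95°
∠(j170 + 330) = arctan(170/330) = 27.26°
∠G(j170) = 11.68° − (89.10° + 77.95° + 27.26°) = -182.62°

-182.6°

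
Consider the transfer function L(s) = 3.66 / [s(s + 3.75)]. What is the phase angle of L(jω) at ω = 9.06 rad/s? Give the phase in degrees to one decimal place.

-157.5°

∠(j9.06 + 3.75) = arctan(9.06/3.75) = 67.51°
∠(j9.06) = 90.00°
∠L(j9.06) = − (67.51° + 90.00°) = -157.51°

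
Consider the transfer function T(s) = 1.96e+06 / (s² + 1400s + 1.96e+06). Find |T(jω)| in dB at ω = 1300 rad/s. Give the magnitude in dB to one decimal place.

|(j1300)² + 1400(j1300) + 1.96e+06| = |2.7e+05 + j1.82e+06| = 1.84e+06
|T(j1300)| = 1.96e+06 / 1.84e+06 = 1.0653
20 log₁₀(1.0653) = 0.55 dB

0.5 dB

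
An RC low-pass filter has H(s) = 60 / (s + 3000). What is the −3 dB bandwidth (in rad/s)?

3000 rad/s

For a single-pole low-pass, the −3 dB point is at the pole: ω = 3000 rad/s.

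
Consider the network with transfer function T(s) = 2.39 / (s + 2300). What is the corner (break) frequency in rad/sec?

2300 rad/sec

The single real pole at s = −2300 gives a corner at ω = 2300 rad/sec.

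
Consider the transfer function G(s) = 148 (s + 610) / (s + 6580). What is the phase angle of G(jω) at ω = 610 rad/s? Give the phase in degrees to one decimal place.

39.7°

∠(j610 + 610) = arctan(610/610) = 45.00°
∠(j610 + 6580) = arctan(610/6580) = 5.30°
∠G(j610) = 45.00° − 5.30° = 39.70°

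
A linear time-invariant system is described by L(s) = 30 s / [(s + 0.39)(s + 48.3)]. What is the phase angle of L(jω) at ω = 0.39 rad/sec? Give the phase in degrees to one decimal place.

44.5 deg

∠(j0.39) = 90.00°
∠(j0.39 + 0.39) = arctan(0.39/0.39) = 45.00°
∠(j0.39 + 48.3) = arctan(0.39/48.3) = 0.46°
∠L(j0.39) = 90.00° − (45.00° + 0.46°) = 44.54°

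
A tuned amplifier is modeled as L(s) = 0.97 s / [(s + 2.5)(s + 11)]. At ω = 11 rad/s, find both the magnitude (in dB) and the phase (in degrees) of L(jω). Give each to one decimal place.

|L| = -24.3 dB, ∠L = -32.2 deg

|j11| = 11
|j11 + 2.5| = √(11² + 2.5²) = 11.28
|j11 + 11| = √(11² + 11²) = 15.56
|L(j11)| = 0.97 × 11 / (11.28 × 15.56) = 0.060803
20 log₁₀(0.060803) = -24.32 dB
∠(j11) = 90.00°
∠(j11 + 2.5) = arctan(11/2.5) = 77.20°
∠(j11 + 11) = arctan(11/11) = 45.00°
∠L(j11) = 90.00° − (77.20° + 45.00°) = -32.20°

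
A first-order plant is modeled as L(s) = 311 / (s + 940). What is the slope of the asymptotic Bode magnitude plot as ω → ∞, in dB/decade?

-20 dB/decade

With 0 zeros and 1 pole, the high-frequency asymptotic slope is 20 × (0 − 1) = -20 dB/decade.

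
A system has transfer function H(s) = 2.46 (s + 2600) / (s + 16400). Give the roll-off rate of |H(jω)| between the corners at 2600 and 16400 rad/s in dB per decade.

In this band the factors already past their corner are: zero at 2600; net slope = 20 dB/decade.

20 dB/decade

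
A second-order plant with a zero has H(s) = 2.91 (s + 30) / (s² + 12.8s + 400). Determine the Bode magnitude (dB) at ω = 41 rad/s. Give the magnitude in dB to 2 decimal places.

|j41 + 30| = √(41² + 30²) = 50.8
|(j41)² + 12.8(j41) + 400| = |-1281 + j524.8| = 1384
|H(j41)| = 2.91 × 50.8 / 1384 = 0.10679
20 log₁₀(0.10679) = -19.429 dB

-19.43 dB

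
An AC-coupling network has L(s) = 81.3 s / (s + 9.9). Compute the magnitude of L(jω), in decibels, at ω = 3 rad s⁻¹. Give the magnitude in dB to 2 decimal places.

|j3| = 3
|j3 + 9.9| = √(3² + 9.9²) = 10.34
|L(j3)| = 81.3 × 3 / 10.34 = 23.578
20 log₁₀(23.578) = 27.450 dB

27.45 dB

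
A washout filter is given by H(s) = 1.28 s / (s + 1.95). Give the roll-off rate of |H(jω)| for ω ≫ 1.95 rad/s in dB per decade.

With 1 zero and 1 pole, the high-frequency asymptotic slope is 20 × (1 − 1) = 0 dB/decade.

0 dB/decade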